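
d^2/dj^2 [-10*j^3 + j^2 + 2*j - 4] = 2 - 60*j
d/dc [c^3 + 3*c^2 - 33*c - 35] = 3*c^2 + 6*c - 33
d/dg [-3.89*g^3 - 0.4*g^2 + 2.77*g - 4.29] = -11.67*g^2 - 0.8*g + 2.77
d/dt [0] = 0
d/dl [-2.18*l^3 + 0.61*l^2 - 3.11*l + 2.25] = -6.54*l^2 + 1.22*l - 3.11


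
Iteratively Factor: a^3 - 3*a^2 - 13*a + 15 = (a - 1)*(a^2 - 2*a - 15) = (a - 1)*(a + 3)*(a - 5)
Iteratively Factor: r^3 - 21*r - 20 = (r + 1)*(r^2 - r - 20) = (r + 1)*(r + 4)*(r - 5)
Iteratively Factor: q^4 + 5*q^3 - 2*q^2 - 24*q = (q + 4)*(q^3 + q^2 - 6*q) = (q + 3)*(q + 4)*(q^2 - 2*q) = q*(q + 3)*(q + 4)*(q - 2)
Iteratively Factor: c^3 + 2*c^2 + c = (c + 1)*(c^2 + c) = c*(c + 1)*(c + 1)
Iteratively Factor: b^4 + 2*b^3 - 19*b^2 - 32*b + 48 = (b + 4)*(b^3 - 2*b^2 - 11*b + 12) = (b + 3)*(b + 4)*(b^2 - 5*b + 4) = (b - 4)*(b + 3)*(b + 4)*(b - 1)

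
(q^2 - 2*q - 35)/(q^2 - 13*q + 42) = (q + 5)/(q - 6)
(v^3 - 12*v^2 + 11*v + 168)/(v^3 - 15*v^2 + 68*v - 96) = (v^2 - 4*v - 21)/(v^2 - 7*v + 12)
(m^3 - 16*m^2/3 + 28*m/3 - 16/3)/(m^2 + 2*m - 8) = (3*m^2 - 10*m + 8)/(3*(m + 4))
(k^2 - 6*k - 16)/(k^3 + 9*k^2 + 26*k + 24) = (k - 8)/(k^2 + 7*k + 12)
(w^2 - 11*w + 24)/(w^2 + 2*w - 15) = (w - 8)/(w + 5)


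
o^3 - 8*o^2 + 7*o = o*(o - 7)*(o - 1)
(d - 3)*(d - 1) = d^2 - 4*d + 3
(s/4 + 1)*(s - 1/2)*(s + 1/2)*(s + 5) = s^4/4 + 9*s^3/4 + 79*s^2/16 - 9*s/16 - 5/4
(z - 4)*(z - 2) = z^2 - 6*z + 8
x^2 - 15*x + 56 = (x - 8)*(x - 7)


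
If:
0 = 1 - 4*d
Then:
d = 1/4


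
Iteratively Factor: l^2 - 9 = (l - 3)*(l + 3)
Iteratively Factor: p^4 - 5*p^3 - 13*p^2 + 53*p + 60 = (p + 1)*(p^3 - 6*p^2 - 7*p + 60) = (p - 5)*(p + 1)*(p^2 - p - 12) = (p - 5)*(p + 1)*(p + 3)*(p - 4)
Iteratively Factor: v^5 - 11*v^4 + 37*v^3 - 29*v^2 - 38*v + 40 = (v - 4)*(v^4 - 7*v^3 + 9*v^2 + 7*v - 10) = (v - 4)*(v - 2)*(v^3 - 5*v^2 - v + 5) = (v - 4)*(v - 2)*(v - 1)*(v^2 - 4*v - 5) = (v - 5)*(v - 4)*(v - 2)*(v - 1)*(v + 1)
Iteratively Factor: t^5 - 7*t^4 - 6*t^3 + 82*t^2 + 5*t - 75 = (t - 1)*(t^4 - 6*t^3 - 12*t^2 + 70*t + 75) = (t - 5)*(t - 1)*(t^3 - t^2 - 17*t - 15) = (t - 5)*(t - 1)*(t + 1)*(t^2 - 2*t - 15) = (t - 5)*(t - 1)*(t + 1)*(t + 3)*(t - 5)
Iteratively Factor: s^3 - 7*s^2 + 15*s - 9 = (s - 3)*(s^2 - 4*s + 3) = (s - 3)^2*(s - 1)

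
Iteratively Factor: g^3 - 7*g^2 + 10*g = (g - 2)*(g^2 - 5*g) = g*(g - 2)*(g - 5)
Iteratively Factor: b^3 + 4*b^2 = (b + 4)*(b^2) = b*(b + 4)*(b)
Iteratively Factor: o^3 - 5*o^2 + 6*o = (o - 3)*(o^2 - 2*o) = o*(o - 3)*(o - 2)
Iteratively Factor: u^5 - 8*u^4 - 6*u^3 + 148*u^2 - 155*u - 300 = (u - 5)*(u^4 - 3*u^3 - 21*u^2 + 43*u + 60) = (u - 5)*(u + 1)*(u^3 - 4*u^2 - 17*u + 60) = (u - 5)*(u - 3)*(u + 1)*(u^2 - u - 20) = (u - 5)*(u - 3)*(u + 1)*(u + 4)*(u - 5)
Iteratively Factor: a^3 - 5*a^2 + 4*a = (a)*(a^2 - 5*a + 4) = a*(a - 4)*(a - 1)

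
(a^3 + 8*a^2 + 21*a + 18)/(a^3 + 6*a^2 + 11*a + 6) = (a + 3)/(a + 1)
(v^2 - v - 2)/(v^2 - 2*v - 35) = (-v^2 + v + 2)/(-v^2 + 2*v + 35)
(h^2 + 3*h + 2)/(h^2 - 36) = (h^2 + 3*h + 2)/(h^2 - 36)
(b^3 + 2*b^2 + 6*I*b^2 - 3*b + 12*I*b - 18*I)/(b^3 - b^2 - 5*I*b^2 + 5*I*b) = (b^2 + 3*b*(1 + 2*I) + 18*I)/(b*(b - 5*I))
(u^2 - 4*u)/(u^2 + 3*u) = (u - 4)/(u + 3)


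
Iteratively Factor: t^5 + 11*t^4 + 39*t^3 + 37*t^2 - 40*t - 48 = (t + 4)*(t^4 + 7*t^3 + 11*t^2 - 7*t - 12) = (t - 1)*(t + 4)*(t^3 + 8*t^2 + 19*t + 12) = (t - 1)*(t + 3)*(t + 4)*(t^2 + 5*t + 4) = (t - 1)*(t + 1)*(t + 3)*(t + 4)*(t + 4)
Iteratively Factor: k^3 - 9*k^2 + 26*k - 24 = (k - 3)*(k^2 - 6*k + 8) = (k - 3)*(k - 2)*(k - 4)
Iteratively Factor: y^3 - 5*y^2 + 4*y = (y - 4)*(y^2 - y) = (y - 4)*(y - 1)*(y)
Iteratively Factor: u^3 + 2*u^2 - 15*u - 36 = (u + 3)*(u^2 - u - 12) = (u - 4)*(u + 3)*(u + 3)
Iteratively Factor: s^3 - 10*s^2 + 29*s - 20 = (s - 5)*(s^2 - 5*s + 4) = (s - 5)*(s - 1)*(s - 4)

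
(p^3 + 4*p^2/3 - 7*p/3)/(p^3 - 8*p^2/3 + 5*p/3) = (3*p + 7)/(3*p - 5)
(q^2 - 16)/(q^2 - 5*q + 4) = (q + 4)/(q - 1)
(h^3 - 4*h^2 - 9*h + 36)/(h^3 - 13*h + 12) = (h^2 - h - 12)/(h^2 + 3*h - 4)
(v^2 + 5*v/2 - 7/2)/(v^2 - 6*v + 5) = (v + 7/2)/(v - 5)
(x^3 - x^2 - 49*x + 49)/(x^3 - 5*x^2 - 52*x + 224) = (x^2 - 8*x + 7)/(x^2 - 12*x + 32)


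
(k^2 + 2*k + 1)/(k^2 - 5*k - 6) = (k + 1)/(k - 6)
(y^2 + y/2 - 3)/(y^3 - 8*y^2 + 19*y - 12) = (y^2 + y/2 - 3)/(y^3 - 8*y^2 + 19*y - 12)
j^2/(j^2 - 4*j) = j/(j - 4)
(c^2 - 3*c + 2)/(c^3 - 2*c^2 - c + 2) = 1/(c + 1)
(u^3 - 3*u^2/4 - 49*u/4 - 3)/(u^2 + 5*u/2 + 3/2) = (4*u^3 - 3*u^2 - 49*u - 12)/(2*(2*u^2 + 5*u + 3))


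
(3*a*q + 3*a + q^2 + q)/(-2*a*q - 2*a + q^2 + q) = (3*a + q)/(-2*a + q)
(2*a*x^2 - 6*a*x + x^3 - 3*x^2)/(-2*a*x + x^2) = (-2*a*x + 6*a - x^2 + 3*x)/(2*a - x)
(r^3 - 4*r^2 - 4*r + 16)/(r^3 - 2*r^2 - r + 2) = (r^2 - 2*r - 8)/(r^2 - 1)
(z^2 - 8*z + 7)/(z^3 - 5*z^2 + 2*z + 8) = (z^2 - 8*z + 7)/(z^3 - 5*z^2 + 2*z + 8)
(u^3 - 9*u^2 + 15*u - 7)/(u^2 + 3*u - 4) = (u^2 - 8*u + 7)/(u + 4)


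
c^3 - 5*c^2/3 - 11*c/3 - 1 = (c - 3)*(c + 1/3)*(c + 1)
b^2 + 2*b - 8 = (b - 2)*(b + 4)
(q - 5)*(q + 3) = q^2 - 2*q - 15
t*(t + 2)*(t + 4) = t^3 + 6*t^2 + 8*t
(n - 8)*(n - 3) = n^2 - 11*n + 24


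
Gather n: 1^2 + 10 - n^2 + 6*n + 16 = -n^2 + 6*n + 27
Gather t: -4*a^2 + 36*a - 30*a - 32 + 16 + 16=-4*a^2 + 6*a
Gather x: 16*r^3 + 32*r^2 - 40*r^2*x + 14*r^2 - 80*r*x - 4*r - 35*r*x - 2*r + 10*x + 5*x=16*r^3 + 46*r^2 - 6*r + x*(-40*r^2 - 115*r + 15)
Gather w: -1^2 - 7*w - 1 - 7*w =-14*w - 2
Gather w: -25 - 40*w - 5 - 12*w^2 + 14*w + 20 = -12*w^2 - 26*w - 10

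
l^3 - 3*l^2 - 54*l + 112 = (l - 8)*(l - 2)*(l + 7)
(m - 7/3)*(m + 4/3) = m^2 - m - 28/9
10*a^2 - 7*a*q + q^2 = (-5*a + q)*(-2*a + q)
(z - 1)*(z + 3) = z^2 + 2*z - 3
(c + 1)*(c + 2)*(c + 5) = c^3 + 8*c^2 + 17*c + 10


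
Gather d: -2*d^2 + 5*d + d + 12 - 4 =-2*d^2 + 6*d + 8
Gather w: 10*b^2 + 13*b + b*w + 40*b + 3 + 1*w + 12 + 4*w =10*b^2 + 53*b + w*(b + 5) + 15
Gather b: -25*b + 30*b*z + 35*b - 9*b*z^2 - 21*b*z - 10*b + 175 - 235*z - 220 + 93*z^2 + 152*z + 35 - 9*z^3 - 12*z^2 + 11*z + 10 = b*(-9*z^2 + 9*z) - 9*z^3 + 81*z^2 - 72*z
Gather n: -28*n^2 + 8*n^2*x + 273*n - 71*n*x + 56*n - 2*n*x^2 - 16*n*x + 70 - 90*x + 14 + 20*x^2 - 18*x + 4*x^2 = n^2*(8*x - 28) + n*(-2*x^2 - 87*x + 329) + 24*x^2 - 108*x + 84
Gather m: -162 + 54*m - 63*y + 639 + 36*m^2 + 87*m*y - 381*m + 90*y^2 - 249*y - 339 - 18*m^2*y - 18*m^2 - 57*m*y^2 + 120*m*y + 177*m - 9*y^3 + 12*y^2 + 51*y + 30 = m^2*(18 - 18*y) + m*(-57*y^2 + 207*y - 150) - 9*y^3 + 102*y^2 - 261*y + 168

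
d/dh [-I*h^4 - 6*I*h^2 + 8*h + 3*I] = -4*I*h^3 - 12*I*h + 8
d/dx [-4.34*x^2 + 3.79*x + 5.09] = 3.79 - 8.68*x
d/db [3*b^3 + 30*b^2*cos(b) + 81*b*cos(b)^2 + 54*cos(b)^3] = -30*b^2*sin(b) + 9*b^2 - 81*b*sin(2*b) + 60*b*cos(b) - 162*sin(b)*cos(b)^2 + 81*cos(b)^2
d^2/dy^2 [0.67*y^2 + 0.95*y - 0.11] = 1.34000000000000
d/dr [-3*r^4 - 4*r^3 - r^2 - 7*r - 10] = -12*r^3 - 12*r^2 - 2*r - 7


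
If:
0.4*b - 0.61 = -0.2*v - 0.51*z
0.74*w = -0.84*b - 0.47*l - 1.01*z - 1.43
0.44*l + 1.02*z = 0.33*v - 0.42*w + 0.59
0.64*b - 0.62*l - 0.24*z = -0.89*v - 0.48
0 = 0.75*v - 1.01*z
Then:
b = -2.42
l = 1.41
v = 2.73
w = -2.84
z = 2.02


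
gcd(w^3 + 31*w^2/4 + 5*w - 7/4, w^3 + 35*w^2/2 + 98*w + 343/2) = w + 7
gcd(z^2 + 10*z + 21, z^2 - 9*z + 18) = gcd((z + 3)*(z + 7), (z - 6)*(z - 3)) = 1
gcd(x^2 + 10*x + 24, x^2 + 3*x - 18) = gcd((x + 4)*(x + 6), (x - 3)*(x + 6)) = x + 6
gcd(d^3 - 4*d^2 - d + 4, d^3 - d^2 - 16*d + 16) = d^2 - 5*d + 4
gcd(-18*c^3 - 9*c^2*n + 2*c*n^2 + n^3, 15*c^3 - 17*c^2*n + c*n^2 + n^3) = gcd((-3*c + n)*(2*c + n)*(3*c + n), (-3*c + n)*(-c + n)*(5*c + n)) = 3*c - n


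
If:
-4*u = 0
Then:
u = 0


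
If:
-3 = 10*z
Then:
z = -3/10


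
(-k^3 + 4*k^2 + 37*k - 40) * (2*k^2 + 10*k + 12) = -2*k^5 - 2*k^4 + 102*k^3 + 338*k^2 + 44*k - 480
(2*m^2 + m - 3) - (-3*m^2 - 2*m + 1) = 5*m^2 + 3*m - 4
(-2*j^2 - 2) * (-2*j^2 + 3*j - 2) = 4*j^4 - 6*j^3 + 8*j^2 - 6*j + 4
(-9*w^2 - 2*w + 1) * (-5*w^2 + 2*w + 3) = 45*w^4 - 8*w^3 - 36*w^2 - 4*w + 3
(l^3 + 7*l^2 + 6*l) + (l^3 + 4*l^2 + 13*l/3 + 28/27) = 2*l^3 + 11*l^2 + 31*l/3 + 28/27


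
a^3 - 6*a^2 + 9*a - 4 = (a - 4)*(a - 1)^2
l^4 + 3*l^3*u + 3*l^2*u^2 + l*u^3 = l*(l + u)^3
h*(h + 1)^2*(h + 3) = h^4 + 5*h^3 + 7*h^2 + 3*h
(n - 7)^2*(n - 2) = n^3 - 16*n^2 + 77*n - 98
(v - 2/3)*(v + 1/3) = v^2 - v/3 - 2/9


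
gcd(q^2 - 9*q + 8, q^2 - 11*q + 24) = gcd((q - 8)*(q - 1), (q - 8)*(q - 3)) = q - 8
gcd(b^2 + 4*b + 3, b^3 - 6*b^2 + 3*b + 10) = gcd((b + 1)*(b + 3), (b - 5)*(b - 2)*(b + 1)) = b + 1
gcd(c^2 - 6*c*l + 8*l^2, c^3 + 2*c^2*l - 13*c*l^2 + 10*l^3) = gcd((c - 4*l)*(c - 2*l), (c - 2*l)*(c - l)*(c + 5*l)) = c - 2*l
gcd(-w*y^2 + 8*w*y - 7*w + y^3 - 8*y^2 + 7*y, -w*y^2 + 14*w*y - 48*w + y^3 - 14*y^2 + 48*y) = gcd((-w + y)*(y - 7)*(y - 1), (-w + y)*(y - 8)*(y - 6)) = -w + y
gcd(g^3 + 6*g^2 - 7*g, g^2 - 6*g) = g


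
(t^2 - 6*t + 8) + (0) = t^2 - 6*t + 8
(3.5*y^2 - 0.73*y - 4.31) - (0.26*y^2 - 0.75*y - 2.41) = 3.24*y^2 + 0.02*y - 1.9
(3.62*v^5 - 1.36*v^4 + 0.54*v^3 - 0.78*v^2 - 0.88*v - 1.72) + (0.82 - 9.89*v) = 3.62*v^5 - 1.36*v^4 + 0.54*v^3 - 0.78*v^2 - 10.77*v - 0.9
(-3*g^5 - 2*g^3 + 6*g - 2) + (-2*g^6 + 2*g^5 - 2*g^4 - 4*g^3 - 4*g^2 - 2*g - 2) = -2*g^6 - g^5 - 2*g^4 - 6*g^3 - 4*g^2 + 4*g - 4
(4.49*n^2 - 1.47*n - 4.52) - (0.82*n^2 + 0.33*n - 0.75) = 3.67*n^2 - 1.8*n - 3.77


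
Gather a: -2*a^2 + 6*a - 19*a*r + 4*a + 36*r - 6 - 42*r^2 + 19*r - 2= -2*a^2 + a*(10 - 19*r) - 42*r^2 + 55*r - 8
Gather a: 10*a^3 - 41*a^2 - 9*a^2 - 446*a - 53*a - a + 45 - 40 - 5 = 10*a^3 - 50*a^2 - 500*a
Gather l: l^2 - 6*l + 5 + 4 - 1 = l^2 - 6*l + 8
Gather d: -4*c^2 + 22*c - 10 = -4*c^2 + 22*c - 10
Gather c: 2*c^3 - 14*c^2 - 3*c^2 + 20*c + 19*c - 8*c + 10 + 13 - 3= 2*c^3 - 17*c^2 + 31*c + 20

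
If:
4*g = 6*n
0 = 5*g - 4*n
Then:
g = 0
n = 0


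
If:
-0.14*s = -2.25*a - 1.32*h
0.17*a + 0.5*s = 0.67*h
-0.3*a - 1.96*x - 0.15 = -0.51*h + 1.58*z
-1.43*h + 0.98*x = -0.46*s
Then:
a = 0.955283233241357*z + 0.0906914461937997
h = -1.93823627401567*z - 0.184009772849589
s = -2.92203290648306*z - 0.277408187324341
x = -1.45667626006143*z - 0.138292050005832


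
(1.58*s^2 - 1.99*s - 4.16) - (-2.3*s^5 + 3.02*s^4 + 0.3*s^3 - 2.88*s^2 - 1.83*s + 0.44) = 2.3*s^5 - 3.02*s^4 - 0.3*s^3 + 4.46*s^2 - 0.16*s - 4.6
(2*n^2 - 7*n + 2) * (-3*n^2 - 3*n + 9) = -6*n^4 + 15*n^3 + 33*n^2 - 69*n + 18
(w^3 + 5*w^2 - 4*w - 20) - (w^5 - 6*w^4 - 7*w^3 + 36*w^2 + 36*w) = -w^5 + 6*w^4 + 8*w^3 - 31*w^2 - 40*w - 20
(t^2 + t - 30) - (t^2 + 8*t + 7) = -7*t - 37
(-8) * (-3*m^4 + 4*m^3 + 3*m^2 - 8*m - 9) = 24*m^4 - 32*m^3 - 24*m^2 + 64*m + 72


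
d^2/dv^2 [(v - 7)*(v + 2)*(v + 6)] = 6*v + 2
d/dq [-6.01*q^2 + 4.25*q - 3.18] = 4.25 - 12.02*q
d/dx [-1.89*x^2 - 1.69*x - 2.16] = -3.78*x - 1.69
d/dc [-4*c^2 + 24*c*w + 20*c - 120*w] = -8*c + 24*w + 20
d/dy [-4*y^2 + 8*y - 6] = 8 - 8*y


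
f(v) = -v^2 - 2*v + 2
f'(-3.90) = 5.80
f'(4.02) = -10.04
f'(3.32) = -8.64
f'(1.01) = -4.02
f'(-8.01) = 14.02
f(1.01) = -1.04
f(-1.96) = 2.08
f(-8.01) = -46.14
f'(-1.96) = 1.92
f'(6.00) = -14.00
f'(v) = -2*v - 2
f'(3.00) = -8.00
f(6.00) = -46.00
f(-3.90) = -5.41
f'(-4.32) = 6.64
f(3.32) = -15.66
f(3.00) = -13.00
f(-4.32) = -8.02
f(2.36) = -8.29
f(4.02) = -22.20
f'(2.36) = -6.72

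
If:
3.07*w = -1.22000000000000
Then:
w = -0.40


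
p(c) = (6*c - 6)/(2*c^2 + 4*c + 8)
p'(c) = (-4*c - 4)*(6*c - 6)/(2*c^2 + 4*c + 8)^2 + 6/(2*c^2 + 4*c + 8)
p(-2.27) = -2.13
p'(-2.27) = -0.52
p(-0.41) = -1.26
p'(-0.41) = 1.34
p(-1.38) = -2.27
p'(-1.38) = 0.41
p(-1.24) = -2.20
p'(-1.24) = 0.64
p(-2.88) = -1.78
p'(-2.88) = -0.57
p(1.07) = 0.03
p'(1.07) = 0.40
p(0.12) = -0.62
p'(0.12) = 1.03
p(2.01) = 0.25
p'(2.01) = 0.12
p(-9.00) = -0.45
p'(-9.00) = -0.06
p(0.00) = -0.75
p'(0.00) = 1.12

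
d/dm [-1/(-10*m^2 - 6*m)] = (-10*m - 3)/(2*m^2*(5*m + 3)^2)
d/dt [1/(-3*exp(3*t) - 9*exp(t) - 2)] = 9*(exp(2*t) + 1)*exp(t)/(3*exp(3*t) + 9*exp(t) + 2)^2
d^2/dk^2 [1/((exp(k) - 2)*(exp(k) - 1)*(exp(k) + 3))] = (9*exp(5*k) - 14*exp(3*k) - 54*exp(2*k) + 49*exp(k) + 42)*exp(k)/(exp(9*k) - 21*exp(7*k) + 18*exp(6*k) + 147*exp(5*k) - 252*exp(4*k) - 235*exp(3*k) + 882*exp(2*k) - 756*exp(k) + 216)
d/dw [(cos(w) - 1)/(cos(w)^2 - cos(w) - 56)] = (cos(w)^2 - 2*cos(w) + 57)*sin(w)/(sin(w)^2 + cos(w) + 55)^2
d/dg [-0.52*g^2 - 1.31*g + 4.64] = -1.04*g - 1.31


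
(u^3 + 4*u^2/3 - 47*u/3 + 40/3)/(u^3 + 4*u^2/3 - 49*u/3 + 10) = (3*u^2 - 11*u + 8)/(3*u^2 - 11*u + 6)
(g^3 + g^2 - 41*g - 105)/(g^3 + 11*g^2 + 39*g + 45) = (g - 7)/(g + 3)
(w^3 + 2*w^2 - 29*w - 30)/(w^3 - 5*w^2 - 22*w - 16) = (w^2 + w - 30)/(w^2 - 6*w - 16)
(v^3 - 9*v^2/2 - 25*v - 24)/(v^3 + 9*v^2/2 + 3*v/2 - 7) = (2*v^2 - 13*v - 24)/(2*v^2 + 5*v - 7)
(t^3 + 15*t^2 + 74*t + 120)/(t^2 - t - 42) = (t^2 + 9*t + 20)/(t - 7)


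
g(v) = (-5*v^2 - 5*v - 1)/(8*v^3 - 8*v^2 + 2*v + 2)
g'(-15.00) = 0.00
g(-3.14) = 0.10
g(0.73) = -3.17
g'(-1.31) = -0.06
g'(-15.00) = 0.00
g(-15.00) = 0.04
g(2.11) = -0.74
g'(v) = (-10*v - 5)/(8*v^3 - 8*v^2 + 2*v + 2) + (-24*v^2 + 16*v - 2)*(-5*v^2 - 5*v - 1)/(8*v^3 - 8*v^2 + 2*v + 2)^2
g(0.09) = -0.70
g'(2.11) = 0.64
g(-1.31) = 0.09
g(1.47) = -1.47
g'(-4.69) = 0.01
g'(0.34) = -4.57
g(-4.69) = 0.09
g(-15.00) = 0.04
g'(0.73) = -1.06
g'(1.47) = 1.90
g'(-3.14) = 0.01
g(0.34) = -1.58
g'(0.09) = -2.53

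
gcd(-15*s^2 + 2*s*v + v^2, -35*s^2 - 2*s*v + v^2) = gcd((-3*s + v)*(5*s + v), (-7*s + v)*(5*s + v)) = 5*s + v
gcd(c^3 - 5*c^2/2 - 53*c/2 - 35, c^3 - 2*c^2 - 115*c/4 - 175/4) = c^2 - 9*c/2 - 35/2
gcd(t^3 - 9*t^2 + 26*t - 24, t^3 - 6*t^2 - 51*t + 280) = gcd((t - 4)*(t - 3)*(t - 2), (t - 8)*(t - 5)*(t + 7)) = 1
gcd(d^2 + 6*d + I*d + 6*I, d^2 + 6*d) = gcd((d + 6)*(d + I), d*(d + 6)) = d + 6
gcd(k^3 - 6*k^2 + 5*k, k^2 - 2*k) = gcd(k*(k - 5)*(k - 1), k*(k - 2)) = k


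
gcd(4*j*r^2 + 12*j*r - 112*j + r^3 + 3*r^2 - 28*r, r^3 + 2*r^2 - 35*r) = r + 7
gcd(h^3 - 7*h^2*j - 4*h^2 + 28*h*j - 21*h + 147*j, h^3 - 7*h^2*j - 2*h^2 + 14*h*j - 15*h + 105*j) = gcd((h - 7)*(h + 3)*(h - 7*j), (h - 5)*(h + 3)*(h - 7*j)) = h^2 - 7*h*j + 3*h - 21*j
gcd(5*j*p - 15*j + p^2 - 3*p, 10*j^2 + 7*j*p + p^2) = 5*j + p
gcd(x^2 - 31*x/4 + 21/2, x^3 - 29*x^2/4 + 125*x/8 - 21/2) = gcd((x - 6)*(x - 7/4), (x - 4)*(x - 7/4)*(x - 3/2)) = x - 7/4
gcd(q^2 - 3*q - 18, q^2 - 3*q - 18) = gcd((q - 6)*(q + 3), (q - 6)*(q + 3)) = q^2 - 3*q - 18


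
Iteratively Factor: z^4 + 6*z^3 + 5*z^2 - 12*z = (z)*(z^3 + 6*z^2 + 5*z - 12) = z*(z + 4)*(z^2 + 2*z - 3) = z*(z + 3)*(z + 4)*(z - 1)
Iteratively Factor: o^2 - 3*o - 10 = (o + 2)*(o - 5)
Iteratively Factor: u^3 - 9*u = (u - 3)*(u^2 + 3*u) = (u - 3)*(u + 3)*(u)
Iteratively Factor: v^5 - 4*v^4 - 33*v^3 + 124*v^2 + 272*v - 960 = (v + 4)*(v^4 - 8*v^3 - v^2 + 128*v - 240) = (v - 5)*(v + 4)*(v^3 - 3*v^2 - 16*v + 48) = (v - 5)*(v - 3)*(v + 4)*(v^2 - 16) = (v - 5)*(v - 4)*(v - 3)*(v + 4)*(v + 4)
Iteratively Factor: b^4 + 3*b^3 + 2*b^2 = (b + 2)*(b^3 + b^2) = (b + 1)*(b + 2)*(b^2) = b*(b + 1)*(b + 2)*(b)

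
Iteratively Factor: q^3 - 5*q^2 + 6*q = (q)*(q^2 - 5*q + 6) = q*(q - 2)*(q - 3)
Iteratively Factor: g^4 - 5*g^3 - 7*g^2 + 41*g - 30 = (g - 2)*(g^3 - 3*g^2 - 13*g + 15) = (g - 2)*(g + 3)*(g^2 - 6*g + 5) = (g - 5)*(g - 2)*(g + 3)*(g - 1)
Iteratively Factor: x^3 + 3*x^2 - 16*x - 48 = (x + 3)*(x^2 - 16) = (x + 3)*(x + 4)*(x - 4)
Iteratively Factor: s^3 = (s)*(s^2) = s^2*(s)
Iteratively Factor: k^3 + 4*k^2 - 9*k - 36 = (k + 4)*(k^2 - 9) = (k + 3)*(k + 4)*(k - 3)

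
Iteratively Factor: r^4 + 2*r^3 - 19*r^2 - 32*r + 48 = (r - 4)*(r^3 + 6*r^2 + 5*r - 12) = (r - 4)*(r - 1)*(r^2 + 7*r + 12) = (r - 4)*(r - 1)*(r + 3)*(r + 4)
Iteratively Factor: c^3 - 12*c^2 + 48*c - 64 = (c - 4)*(c^2 - 8*c + 16) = (c - 4)^2*(c - 4)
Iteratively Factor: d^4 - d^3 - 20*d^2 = (d - 5)*(d^3 + 4*d^2) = d*(d - 5)*(d^2 + 4*d) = d^2*(d - 5)*(d + 4)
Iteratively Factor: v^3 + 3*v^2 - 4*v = (v - 1)*(v^2 + 4*v) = (v - 1)*(v + 4)*(v)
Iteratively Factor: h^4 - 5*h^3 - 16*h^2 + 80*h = (h + 4)*(h^3 - 9*h^2 + 20*h) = h*(h + 4)*(h^2 - 9*h + 20) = h*(h - 4)*(h + 4)*(h - 5)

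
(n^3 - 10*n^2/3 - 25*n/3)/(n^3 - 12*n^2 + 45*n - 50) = n*(3*n + 5)/(3*(n^2 - 7*n + 10))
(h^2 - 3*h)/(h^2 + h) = (h - 3)/(h + 1)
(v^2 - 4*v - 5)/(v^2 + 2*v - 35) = (v + 1)/(v + 7)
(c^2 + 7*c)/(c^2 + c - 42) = c/(c - 6)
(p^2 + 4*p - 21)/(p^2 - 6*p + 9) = (p + 7)/(p - 3)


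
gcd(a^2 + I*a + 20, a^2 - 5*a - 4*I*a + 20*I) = a - 4*I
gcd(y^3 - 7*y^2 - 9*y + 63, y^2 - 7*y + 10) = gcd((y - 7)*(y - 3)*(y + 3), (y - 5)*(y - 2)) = 1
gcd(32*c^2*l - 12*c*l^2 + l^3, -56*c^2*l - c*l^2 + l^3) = 8*c*l - l^2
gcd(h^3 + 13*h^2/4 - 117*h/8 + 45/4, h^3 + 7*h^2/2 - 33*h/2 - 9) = h + 6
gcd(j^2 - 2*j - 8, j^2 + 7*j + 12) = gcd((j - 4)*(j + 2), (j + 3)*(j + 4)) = 1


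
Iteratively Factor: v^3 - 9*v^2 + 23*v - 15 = (v - 1)*(v^2 - 8*v + 15) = (v - 3)*(v - 1)*(v - 5)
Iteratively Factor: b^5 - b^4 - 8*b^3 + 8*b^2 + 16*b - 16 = (b + 2)*(b^4 - 3*b^3 - 2*b^2 + 12*b - 8) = (b - 1)*(b + 2)*(b^3 - 2*b^2 - 4*b + 8) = (b - 2)*(b - 1)*(b + 2)*(b^2 - 4) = (b - 2)^2*(b - 1)*(b + 2)*(b + 2)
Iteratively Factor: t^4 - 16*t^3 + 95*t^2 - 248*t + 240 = (t - 4)*(t^3 - 12*t^2 + 47*t - 60) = (t - 4)*(t - 3)*(t^2 - 9*t + 20) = (t - 4)^2*(t - 3)*(t - 5)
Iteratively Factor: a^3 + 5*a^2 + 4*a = (a)*(a^2 + 5*a + 4) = a*(a + 4)*(a + 1)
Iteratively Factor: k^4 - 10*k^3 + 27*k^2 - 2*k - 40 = (k - 4)*(k^3 - 6*k^2 + 3*k + 10) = (k - 5)*(k - 4)*(k^2 - k - 2) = (k - 5)*(k - 4)*(k - 2)*(k + 1)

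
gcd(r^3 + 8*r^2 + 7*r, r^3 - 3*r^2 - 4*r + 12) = 1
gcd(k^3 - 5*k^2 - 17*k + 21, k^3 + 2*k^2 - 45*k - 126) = k^2 - 4*k - 21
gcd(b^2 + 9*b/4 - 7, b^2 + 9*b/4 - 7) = b^2 + 9*b/4 - 7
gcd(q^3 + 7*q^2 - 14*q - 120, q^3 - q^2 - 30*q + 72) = q^2 + 2*q - 24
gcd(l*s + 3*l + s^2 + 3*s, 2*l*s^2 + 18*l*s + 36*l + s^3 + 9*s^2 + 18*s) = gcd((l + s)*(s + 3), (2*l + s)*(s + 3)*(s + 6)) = s + 3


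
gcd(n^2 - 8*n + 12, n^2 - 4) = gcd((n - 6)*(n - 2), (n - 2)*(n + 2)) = n - 2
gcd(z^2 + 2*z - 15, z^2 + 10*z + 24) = 1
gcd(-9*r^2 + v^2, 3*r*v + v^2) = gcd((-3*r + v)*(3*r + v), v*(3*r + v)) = 3*r + v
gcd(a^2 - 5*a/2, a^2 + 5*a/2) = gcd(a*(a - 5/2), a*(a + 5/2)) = a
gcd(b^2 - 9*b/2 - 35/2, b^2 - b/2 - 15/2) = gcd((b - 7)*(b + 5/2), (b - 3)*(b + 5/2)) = b + 5/2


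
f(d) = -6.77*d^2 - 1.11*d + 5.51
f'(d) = -13.54*d - 1.11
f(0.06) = 5.42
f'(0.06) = -1.92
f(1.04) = -2.97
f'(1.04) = -15.19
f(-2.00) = -19.35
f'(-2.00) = 25.97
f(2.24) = -30.95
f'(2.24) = -31.44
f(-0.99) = -0.03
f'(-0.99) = 12.29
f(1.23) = -6.10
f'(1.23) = -17.76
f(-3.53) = -74.93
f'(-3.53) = 46.69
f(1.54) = -12.26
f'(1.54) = -21.96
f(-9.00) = -532.87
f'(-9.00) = 120.75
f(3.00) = -58.75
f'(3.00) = -41.73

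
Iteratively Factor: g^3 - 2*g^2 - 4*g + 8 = (g - 2)*(g^2 - 4) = (g - 2)^2*(g + 2)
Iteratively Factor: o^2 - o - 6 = (o + 2)*(o - 3)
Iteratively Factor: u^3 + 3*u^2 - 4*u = (u)*(u^2 + 3*u - 4) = u*(u - 1)*(u + 4)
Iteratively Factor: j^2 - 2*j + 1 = (j - 1)*(j - 1)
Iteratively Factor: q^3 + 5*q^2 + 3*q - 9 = (q + 3)*(q^2 + 2*q - 3) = (q + 3)^2*(q - 1)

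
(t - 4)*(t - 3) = t^2 - 7*t + 12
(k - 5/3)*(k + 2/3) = k^2 - k - 10/9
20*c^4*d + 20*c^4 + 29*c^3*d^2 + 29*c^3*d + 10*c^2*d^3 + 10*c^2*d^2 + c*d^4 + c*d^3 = (c + d)*(4*c + d)*(5*c + d)*(c*d + c)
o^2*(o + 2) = o^3 + 2*o^2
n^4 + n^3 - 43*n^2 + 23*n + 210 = (n - 5)*(n - 3)*(n + 2)*(n + 7)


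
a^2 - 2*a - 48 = (a - 8)*(a + 6)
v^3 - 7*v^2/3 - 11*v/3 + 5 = (v - 3)*(v - 1)*(v + 5/3)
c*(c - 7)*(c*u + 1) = c^3*u - 7*c^2*u + c^2 - 7*c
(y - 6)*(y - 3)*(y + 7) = y^3 - 2*y^2 - 45*y + 126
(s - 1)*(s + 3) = s^2 + 2*s - 3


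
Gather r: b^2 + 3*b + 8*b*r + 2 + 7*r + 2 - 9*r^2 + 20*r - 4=b^2 + 3*b - 9*r^2 + r*(8*b + 27)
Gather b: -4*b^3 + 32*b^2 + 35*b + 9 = -4*b^3 + 32*b^2 + 35*b + 9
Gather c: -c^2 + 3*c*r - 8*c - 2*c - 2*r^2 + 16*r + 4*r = -c^2 + c*(3*r - 10) - 2*r^2 + 20*r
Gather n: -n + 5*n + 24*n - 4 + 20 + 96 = 28*n + 112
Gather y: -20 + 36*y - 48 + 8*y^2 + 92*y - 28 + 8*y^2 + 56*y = 16*y^2 + 184*y - 96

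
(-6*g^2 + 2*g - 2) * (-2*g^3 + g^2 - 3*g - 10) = 12*g^5 - 10*g^4 + 24*g^3 + 52*g^2 - 14*g + 20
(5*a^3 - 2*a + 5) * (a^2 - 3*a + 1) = 5*a^5 - 15*a^4 + 3*a^3 + 11*a^2 - 17*a + 5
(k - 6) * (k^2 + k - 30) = k^3 - 5*k^2 - 36*k + 180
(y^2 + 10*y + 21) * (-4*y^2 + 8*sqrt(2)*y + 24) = -4*y^4 - 40*y^3 + 8*sqrt(2)*y^3 - 60*y^2 + 80*sqrt(2)*y^2 + 168*sqrt(2)*y + 240*y + 504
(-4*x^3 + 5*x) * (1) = -4*x^3 + 5*x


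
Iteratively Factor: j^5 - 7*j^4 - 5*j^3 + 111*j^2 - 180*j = (j)*(j^4 - 7*j^3 - 5*j^2 + 111*j - 180) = j*(j + 4)*(j^3 - 11*j^2 + 39*j - 45) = j*(j - 5)*(j + 4)*(j^2 - 6*j + 9) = j*(j - 5)*(j - 3)*(j + 4)*(j - 3)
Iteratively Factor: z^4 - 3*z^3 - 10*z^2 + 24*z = (z - 2)*(z^3 - z^2 - 12*z) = z*(z - 2)*(z^2 - z - 12) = z*(z - 2)*(z + 3)*(z - 4)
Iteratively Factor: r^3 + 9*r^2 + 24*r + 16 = (r + 4)*(r^2 + 5*r + 4) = (r + 4)^2*(r + 1)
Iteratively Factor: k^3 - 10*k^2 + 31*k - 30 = (k - 5)*(k^2 - 5*k + 6) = (k - 5)*(k - 2)*(k - 3)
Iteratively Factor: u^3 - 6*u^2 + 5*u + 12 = (u - 3)*(u^2 - 3*u - 4) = (u - 3)*(u + 1)*(u - 4)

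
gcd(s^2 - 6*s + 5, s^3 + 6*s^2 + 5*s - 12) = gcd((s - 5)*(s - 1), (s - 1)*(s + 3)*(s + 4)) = s - 1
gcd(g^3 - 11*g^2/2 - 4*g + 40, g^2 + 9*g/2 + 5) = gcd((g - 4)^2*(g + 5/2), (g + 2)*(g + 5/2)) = g + 5/2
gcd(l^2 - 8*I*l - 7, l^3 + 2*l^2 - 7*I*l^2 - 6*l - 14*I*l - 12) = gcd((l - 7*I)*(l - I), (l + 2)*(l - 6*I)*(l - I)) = l - I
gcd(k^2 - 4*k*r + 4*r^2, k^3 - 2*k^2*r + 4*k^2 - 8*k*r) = -k + 2*r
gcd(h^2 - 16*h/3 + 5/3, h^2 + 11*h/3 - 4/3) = h - 1/3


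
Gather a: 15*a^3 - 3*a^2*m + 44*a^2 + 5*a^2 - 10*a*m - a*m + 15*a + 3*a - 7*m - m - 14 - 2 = 15*a^3 + a^2*(49 - 3*m) + a*(18 - 11*m) - 8*m - 16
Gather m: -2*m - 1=-2*m - 1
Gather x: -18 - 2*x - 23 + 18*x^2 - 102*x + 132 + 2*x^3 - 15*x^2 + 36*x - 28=2*x^3 + 3*x^2 - 68*x + 63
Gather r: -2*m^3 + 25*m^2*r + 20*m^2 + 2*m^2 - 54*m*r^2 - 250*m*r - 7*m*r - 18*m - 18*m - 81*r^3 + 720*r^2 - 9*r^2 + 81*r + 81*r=-2*m^3 + 22*m^2 - 36*m - 81*r^3 + r^2*(711 - 54*m) + r*(25*m^2 - 257*m + 162)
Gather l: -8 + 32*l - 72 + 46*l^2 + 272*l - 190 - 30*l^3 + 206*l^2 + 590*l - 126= -30*l^3 + 252*l^2 + 894*l - 396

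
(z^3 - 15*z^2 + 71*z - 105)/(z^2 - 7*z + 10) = (z^2 - 10*z + 21)/(z - 2)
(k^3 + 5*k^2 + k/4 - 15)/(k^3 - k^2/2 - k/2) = (-4*k^3 - 20*k^2 - k + 60)/(2*k*(-2*k^2 + k + 1))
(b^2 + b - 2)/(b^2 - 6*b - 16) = (b - 1)/(b - 8)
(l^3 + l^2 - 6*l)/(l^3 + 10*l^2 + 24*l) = (l^2 + l - 6)/(l^2 + 10*l + 24)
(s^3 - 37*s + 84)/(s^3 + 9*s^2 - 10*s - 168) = (s - 3)/(s + 6)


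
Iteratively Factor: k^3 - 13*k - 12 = (k - 4)*(k^2 + 4*k + 3) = (k - 4)*(k + 1)*(k + 3)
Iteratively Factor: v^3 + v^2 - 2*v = (v - 1)*(v^2 + 2*v) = (v - 1)*(v + 2)*(v)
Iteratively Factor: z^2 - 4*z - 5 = (z + 1)*(z - 5)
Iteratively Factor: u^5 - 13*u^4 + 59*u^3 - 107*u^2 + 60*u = (u - 5)*(u^4 - 8*u^3 + 19*u^2 - 12*u) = u*(u - 5)*(u^3 - 8*u^2 + 19*u - 12) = u*(u - 5)*(u - 3)*(u^2 - 5*u + 4) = u*(u - 5)*(u - 3)*(u - 1)*(u - 4)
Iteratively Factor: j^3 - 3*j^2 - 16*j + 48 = (j - 4)*(j^2 + j - 12) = (j - 4)*(j - 3)*(j + 4)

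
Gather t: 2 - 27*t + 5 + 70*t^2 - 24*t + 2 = 70*t^2 - 51*t + 9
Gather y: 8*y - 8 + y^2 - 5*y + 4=y^2 + 3*y - 4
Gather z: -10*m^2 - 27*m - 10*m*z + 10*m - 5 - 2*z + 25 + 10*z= -10*m^2 - 17*m + z*(8 - 10*m) + 20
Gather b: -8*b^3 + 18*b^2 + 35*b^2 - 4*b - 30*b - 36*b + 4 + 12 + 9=-8*b^3 + 53*b^2 - 70*b + 25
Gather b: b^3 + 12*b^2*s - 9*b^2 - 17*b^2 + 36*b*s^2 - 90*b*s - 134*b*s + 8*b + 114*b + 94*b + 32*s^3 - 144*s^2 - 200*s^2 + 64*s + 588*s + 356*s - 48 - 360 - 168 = b^3 + b^2*(12*s - 26) + b*(36*s^2 - 224*s + 216) + 32*s^3 - 344*s^2 + 1008*s - 576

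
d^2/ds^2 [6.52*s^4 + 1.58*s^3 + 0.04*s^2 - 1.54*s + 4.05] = 78.24*s^2 + 9.48*s + 0.08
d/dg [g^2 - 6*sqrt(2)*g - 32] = 2*g - 6*sqrt(2)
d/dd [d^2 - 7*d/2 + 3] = 2*d - 7/2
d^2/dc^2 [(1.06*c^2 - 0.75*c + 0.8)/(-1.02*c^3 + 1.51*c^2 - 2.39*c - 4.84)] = (-2.205648*c^6 + 4.6818*c^5 - 1.41433200000003*c^4 + 85.089254*c^3 - 113.558544*c^2 + 73.90716*c - 87.846472)/(1.061208*c^9 - 4.713012*c^8 + 14.436774*c^7 - 10.422811*c^6 - 10.900065*c^5 + 78.024951*c^4 - 19.468201*c^3 - 23.178276*c^2 + 167.961552*c + 113.379904)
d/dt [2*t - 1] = 2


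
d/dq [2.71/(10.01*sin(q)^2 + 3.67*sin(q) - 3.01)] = -(54.2542*sin(q) + 9.9457)*cos(q)/(10.01*sin(q)^2 + 3.67*sin(q) - 3.01)^2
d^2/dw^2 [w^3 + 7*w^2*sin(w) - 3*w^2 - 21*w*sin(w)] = -7*w^2*sin(w) + 21*w*sin(w) + 28*w*cos(w) + 6*w + 14*sin(w) - 42*cos(w) - 6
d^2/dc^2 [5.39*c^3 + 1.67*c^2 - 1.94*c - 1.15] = 32.34*c + 3.34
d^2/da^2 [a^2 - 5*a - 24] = 2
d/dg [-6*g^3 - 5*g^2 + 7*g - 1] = -18*g^2 - 10*g + 7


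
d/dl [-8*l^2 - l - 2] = -16*l - 1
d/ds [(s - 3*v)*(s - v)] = 2*s - 4*v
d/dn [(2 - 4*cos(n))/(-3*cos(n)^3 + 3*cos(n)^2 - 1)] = 2*(15*cos(n) - 15*cos(2*n)/2 + 3*cos(3*n) - 19/2)*sin(n)/(3*cos(n)^3 - 3*cos(n)^2 + 1)^2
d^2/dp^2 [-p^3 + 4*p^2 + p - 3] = 8 - 6*p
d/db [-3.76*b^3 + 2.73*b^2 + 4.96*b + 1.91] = -11.28*b^2 + 5.46*b + 4.96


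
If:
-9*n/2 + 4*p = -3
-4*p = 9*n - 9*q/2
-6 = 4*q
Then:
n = -5/18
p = -17/16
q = -3/2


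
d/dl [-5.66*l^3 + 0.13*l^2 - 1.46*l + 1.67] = -16.98*l^2 + 0.26*l - 1.46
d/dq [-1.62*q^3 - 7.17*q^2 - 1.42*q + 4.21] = -4.86*q^2 - 14.34*q - 1.42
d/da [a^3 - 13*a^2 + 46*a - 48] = 3*a^2 - 26*a + 46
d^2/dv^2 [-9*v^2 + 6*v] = -18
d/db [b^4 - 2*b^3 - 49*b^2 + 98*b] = 4*b^3 - 6*b^2 - 98*b + 98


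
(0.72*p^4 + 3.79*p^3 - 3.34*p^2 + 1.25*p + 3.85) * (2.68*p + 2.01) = 1.9296*p^5 + 11.6044*p^4 - 1.3333*p^3 - 3.3634*p^2 + 12.8305*p + 7.7385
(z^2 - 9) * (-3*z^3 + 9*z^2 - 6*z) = -3*z^5 + 9*z^4 + 21*z^3 - 81*z^2 + 54*z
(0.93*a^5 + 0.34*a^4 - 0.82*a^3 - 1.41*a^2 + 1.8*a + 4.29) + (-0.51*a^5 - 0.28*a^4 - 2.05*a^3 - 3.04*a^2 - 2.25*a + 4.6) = 0.42*a^5 + 0.06*a^4 - 2.87*a^3 - 4.45*a^2 - 0.45*a + 8.89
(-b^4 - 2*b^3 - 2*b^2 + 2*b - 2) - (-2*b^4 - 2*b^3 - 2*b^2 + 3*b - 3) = b^4 - b + 1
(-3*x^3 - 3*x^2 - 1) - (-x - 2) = -3*x^3 - 3*x^2 + x + 1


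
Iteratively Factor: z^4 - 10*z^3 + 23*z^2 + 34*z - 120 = (z - 4)*(z^3 - 6*z^2 - z + 30) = (z - 4)*(z - 3)*(z^2 - 3*z - 10) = (z - 4)*(z - 3)*(z + 2)*(z - 5)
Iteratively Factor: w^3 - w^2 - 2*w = (w + 1)*(w^2 - 2*w) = (w - 2)*(w + 1)*(w)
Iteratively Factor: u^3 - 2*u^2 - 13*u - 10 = (u - 5)*(u^2 + 3*u + 2) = (u - 5)*(u + 1)*(u + 2)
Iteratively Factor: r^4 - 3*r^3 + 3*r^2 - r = (r - 1)*(r^3 - 2*r^2 + r) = (r - 1)^2*(r^2 - r) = r*(r - 1)^2*(r - 1)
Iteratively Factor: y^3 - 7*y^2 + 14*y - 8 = (y - 1)*(y^2 - 6*y + 8) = (y - 4)*(y - 1)*(y - 2)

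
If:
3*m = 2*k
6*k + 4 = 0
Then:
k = -2/3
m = -4/9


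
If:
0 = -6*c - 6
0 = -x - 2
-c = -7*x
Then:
No Solution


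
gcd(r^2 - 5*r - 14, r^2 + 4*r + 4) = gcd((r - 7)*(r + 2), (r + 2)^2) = r + 2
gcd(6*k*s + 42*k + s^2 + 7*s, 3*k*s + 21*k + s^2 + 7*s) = s + 7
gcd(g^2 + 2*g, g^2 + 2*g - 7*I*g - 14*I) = g + 2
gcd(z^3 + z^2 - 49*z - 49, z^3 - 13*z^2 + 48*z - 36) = 1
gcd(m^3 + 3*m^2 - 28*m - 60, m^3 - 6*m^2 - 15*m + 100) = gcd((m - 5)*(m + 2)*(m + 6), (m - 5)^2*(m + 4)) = m - 5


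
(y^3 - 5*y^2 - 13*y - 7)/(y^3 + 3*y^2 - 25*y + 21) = (y^3 - 5*y^2 - 13*y - 7)/(y^3 + 3*y^2 - 25*y + 21)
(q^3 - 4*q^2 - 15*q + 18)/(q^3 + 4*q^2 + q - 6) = (q - 6)/(q + 2)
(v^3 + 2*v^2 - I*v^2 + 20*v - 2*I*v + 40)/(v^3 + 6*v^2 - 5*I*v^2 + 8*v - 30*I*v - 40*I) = (v + 4*I)/(v + 4)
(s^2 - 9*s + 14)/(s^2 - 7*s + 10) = (s - 7)/(s - 5)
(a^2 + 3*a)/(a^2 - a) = (a + 3)/(a - 1)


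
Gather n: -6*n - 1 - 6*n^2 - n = -6*n^2 - 7*n - 1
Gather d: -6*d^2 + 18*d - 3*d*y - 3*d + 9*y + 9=-6*d^2 + d*(15 - 3*y) + 9*y + 9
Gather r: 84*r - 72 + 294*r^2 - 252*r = 294*r^2 - 168*r - 72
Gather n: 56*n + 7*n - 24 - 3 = 63*n - 27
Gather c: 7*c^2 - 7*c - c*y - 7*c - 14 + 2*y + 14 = 7*c^2 + c*(-y - 14) + 2*y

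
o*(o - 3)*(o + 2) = o^3 - o^2 - 6*o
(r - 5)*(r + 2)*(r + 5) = r^3 + 2*r^2 - 25*r - 50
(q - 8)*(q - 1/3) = q^2 - 25*q/3 + 8/3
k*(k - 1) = k^2 - k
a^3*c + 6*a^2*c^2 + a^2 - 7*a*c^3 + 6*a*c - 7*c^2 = (a - c)*(a + 7*c)*(a*c + 1)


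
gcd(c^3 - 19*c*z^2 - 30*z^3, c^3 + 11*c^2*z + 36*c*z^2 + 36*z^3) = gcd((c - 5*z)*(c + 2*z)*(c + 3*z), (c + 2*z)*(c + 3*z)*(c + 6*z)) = c^2 + 5*c*z + 6*z^2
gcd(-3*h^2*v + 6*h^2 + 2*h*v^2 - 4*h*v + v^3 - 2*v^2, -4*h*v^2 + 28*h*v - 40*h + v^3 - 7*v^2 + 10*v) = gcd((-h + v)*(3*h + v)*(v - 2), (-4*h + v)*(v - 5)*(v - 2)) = v - 2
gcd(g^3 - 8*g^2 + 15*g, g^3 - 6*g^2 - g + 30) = g^2 - 8*g + 15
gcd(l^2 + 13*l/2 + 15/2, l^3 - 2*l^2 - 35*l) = l + 5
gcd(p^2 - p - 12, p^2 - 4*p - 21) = p + 3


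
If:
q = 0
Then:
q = 0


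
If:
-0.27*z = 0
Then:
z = 0.00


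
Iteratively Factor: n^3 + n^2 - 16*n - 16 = (n - 4)*(n^2 + 5*n + 4) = (n - 4)*(n + 1)*(n + 4)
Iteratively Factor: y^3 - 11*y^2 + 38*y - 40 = (y - 4)*(y^2 - 7*y + 10) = (y - 4)*(y - 2)*(y - 5)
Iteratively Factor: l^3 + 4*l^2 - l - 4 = (l + 1)*(l^2 + 3*l - 4) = (l - 1)*(l + 1)*(l + 4)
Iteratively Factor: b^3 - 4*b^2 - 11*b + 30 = (b + 3)*(b^2 - 7*b + 10) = (b - 5)*(b + 3)*(b - 2)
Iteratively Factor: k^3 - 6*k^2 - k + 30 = (k - 3)*(k^2 - 3*k - 10) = (k - 3)*(k + 2)*(k - 5)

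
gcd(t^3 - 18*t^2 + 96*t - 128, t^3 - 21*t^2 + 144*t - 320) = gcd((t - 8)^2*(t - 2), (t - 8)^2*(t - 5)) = t^2 - 16*t + 64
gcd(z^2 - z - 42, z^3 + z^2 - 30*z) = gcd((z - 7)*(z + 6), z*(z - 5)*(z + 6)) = z + 6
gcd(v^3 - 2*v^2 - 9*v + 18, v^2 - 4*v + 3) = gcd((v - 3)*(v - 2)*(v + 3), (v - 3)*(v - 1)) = v - 3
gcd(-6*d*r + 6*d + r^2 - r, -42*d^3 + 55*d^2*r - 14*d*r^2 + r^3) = -6*d + r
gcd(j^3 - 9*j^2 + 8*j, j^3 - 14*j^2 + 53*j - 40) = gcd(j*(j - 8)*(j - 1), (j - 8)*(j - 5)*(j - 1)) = j^2 - 9*j + 8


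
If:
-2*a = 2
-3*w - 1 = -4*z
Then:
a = -1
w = 4*z/3 - 1/3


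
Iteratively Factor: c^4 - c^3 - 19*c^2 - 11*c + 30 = (c - 1)*(c^3 - 19*c - 30) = (c - 1)*(c + 3)*(c^2 - 3*c - 10) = (c - 5)*(c - 1)*(c + 3)*(c + 2)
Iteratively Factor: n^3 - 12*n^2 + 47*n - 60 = (n - 3)*(n^2 - 9*n + 20) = (n - 4)*(n - 3)*(n - 5)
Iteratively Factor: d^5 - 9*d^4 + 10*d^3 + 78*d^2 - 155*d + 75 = (d - 5)*(d^4 - 4*d^3 - 10*d^2 + 28*d - 15) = (d - 5)^2*(d^3 + d^2 - 5*d + 3) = (d - 5)^2*(d + 3)*(d^2 - 2*d + 1) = (d - 5)^2*(d - 1)*(d + 3)*(d - 1)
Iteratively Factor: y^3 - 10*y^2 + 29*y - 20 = (y - 1)*(y^2 - 9*y + 20) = (y - 5)*(y - 1)*(y - 4)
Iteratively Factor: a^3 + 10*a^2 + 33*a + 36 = (a + 3)*(a^2 + 7*a + 12) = (a + 3)*(a + 4)*(a + 3)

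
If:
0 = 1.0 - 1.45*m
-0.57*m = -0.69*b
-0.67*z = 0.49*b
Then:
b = 0.57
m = 0.69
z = -0.42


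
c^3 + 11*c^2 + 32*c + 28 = (c + 2)^2*(c + 7)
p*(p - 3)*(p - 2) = p^3 - 5*p^2 + 6*p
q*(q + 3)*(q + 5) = q^3 + 8*q^2 + 15*q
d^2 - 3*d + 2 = (d - 2)*(d - 1)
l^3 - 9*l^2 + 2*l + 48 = (l - 8)*(l - 3)*(l + 2)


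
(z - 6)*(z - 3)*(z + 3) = z^3 - 6*z^2 - 9*z + 54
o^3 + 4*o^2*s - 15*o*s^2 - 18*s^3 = (o - 3*s)*(o + s)*(o + 6*s)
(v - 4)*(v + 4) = v^2 - 16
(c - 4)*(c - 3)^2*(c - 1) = c^4 - 11*c^3 + 43*c^2 - 69*c + 36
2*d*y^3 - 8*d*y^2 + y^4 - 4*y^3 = y^2*(2*d + y)*(y - 4)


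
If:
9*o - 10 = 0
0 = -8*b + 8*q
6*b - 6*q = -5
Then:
No Solution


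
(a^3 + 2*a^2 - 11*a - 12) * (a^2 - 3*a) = a^5 - a^4 - 17*a^3 + 21*a^2 + 36*a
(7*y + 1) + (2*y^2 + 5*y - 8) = 2*y^2 + 12*y - 7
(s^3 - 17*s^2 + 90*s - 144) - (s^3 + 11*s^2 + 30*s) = -28*s^2 + 60*s - 144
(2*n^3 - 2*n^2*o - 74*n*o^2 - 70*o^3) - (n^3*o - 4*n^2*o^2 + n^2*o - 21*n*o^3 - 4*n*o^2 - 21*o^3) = -n^3*o + 2*n^3 + 4*n^2*o^2 - 3*n^2*o + 21*n*o^3 - 70*n*o^2 - 49*o^3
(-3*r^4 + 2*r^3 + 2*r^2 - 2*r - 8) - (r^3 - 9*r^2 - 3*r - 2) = -3*r^4 + r^3 + 11*r^2 + r - 6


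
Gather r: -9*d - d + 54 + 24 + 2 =80 - 10*d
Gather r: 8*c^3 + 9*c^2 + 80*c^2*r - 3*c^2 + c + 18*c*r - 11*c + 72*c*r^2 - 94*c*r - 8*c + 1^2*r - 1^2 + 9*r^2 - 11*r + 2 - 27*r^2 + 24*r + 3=8*c^3 + 6*c^2 - 18*c + r^2*(72*c - 18) + r*(80*c^2 - 76*c + 14) + 4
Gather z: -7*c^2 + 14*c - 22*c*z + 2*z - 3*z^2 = -7*c^2 + 14*c - 3*z^2 + z*(2 - 22*c)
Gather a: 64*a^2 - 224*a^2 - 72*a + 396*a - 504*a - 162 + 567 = -160*a^2 - 180*a + 405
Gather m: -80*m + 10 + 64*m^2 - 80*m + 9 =64*m^2 - 160*m + 19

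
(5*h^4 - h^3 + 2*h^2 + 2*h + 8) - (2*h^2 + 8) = 5*h^4 - h^3 + 2*h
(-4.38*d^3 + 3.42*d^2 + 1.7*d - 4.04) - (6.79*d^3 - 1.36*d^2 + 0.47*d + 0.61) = -11.17*d^3 + 4.78*d^2 + 1.23*d - 4.65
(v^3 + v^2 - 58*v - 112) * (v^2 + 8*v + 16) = v^5 + 9*v^4 - 34*v^3 - 560*v^2 - 1824*v - 1792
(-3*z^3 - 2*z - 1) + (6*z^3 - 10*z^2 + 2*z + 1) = 3*z^3 - 10*z^2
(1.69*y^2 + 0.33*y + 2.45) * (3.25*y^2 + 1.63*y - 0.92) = 5.4925*y^4 + 3.8272*y^3 + 6.9456*y^2 + 3.6899*y - 2.254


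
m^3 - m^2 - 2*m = m*(m - 2)*(m + 1)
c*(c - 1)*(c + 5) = c^3 + 4*c^2 - 5*c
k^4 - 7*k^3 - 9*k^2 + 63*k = k*(k - 7)*(k - 3)*(k + 3)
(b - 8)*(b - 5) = b^2 - 13*b + 40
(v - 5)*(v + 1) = v^2 - 4*v - 5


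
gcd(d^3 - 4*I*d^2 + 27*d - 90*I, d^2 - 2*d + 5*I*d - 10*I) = d + 5*I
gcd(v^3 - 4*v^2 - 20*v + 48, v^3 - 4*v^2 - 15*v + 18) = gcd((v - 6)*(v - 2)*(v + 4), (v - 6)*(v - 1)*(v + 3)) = v - 6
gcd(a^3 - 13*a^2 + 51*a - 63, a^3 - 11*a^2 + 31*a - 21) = a^2 - 10*a + 21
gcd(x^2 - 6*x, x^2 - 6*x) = x^2 - 6*x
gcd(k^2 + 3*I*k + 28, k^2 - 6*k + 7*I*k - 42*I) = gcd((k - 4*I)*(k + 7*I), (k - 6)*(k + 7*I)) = k + 7*I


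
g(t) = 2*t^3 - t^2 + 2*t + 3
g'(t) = 6*t^2 - 2*t + 2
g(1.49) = 10.38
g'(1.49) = 12.34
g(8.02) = 986.42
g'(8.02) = 371.88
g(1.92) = 17.31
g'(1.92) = 20.28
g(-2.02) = -21.61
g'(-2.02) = 30.52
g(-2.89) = -59.41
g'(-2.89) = 57.89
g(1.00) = 6.00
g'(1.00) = 6.00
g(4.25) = 146.97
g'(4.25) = 101.88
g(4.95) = 230.97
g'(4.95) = 139.12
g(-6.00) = -477.00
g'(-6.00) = 230.00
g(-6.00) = -477.00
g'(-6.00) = 230.00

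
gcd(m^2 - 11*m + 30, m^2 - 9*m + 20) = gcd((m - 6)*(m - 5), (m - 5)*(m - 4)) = m - 5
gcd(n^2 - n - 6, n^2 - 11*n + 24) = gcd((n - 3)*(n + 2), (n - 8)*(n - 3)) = n - 3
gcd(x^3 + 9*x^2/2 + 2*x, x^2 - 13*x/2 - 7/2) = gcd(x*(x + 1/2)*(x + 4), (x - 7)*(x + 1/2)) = x + 1/2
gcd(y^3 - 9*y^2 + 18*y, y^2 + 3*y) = y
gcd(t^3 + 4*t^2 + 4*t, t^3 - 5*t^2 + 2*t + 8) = 1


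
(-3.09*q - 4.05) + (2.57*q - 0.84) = -0.52*q - 4.89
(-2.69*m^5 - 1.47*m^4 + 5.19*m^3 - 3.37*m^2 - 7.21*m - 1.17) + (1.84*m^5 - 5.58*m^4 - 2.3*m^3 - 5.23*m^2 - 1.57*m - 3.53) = -0.85*m^5 - 7.05*m^4 + 2.89*m^3 - 8.6*m^2 - 8.78*m - 4.7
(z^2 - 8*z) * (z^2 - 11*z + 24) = z^4 - 19*z^3 + 112*z^2 - 192*z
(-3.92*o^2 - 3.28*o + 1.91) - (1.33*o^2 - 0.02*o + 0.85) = -5.25*o^2 - 3.26*o + 1.06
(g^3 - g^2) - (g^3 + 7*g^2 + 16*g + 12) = -8*g^2 - 16*g - 12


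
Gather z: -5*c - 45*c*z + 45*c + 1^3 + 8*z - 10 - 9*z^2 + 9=40*c - 9*z^2 + z*(8 - 45*c)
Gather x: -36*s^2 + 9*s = -36*s^2 + 9*s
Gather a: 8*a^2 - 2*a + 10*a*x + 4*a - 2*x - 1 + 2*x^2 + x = 8*a^2 + a*(10*x + 2) + 2*x^2 - x - 1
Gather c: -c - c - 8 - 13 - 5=-2*c - 26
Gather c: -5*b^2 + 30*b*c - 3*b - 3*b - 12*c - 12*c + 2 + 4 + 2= -5*b^2 - 6*b + c*(30*b - 24) + 8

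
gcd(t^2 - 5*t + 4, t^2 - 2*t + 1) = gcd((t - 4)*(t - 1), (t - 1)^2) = t - 1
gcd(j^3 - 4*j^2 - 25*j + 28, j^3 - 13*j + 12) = j^2 + 3*j - 4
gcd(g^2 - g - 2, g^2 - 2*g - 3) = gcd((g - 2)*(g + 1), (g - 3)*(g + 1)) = g + 1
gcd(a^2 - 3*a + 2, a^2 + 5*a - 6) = a - 1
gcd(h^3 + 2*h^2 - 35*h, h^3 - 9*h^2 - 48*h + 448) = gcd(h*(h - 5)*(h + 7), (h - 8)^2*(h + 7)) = h + 7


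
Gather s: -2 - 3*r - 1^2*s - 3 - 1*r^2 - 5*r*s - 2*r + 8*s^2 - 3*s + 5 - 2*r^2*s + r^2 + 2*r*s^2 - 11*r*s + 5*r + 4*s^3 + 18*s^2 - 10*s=4*s^3 + s^2*(2*r + 26) + s*(-2*r^2 - 16*r - 14)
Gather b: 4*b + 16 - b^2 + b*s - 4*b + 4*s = -b^2 + b*s + 4*s + 16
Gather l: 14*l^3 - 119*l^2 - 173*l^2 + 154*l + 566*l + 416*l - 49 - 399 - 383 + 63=14*l^3 - 292*l^2 + 1136*l - 768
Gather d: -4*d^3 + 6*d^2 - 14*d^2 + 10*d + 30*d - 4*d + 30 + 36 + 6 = -4*d^3 - 8*d^2 + 36*d + 72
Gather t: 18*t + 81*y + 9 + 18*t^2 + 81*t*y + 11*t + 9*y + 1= 18*t^2 + t*(81*y + 29) + 90*y + 10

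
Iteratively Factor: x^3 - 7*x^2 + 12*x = (x - 4)*(x^2 - 3*x) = (x - 4)*(x - 3)*(x)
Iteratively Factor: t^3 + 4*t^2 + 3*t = (t + 1)*(t^2 + 3*t) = t*(t + 1)*(t + 3)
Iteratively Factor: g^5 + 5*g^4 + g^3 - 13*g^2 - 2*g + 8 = (g - 1)*(g^4 + 6*g^3 + 7*g^2 - 6*g - 8) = (g - 1)*(g + 2)*(g^3 + 4*g^2 - g - 4) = (g - 1)*(g + 1)*(g + 2)*(g^2 + 3*g - 4) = (g - 1)^2*(g + 1)*(g + 2)*(g + 4)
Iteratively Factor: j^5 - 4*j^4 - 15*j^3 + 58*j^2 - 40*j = (j - 2)*(j^4 - 2*j^3 - 19*j^2 + 20*j) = (j - 5)*(j - 2)*(j^3 + 3*j^2 - 4*j) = (j - 5)*(j - 2)*(j + 4)*(j^2 - j) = j*(j - 5)*(j - 2)*(j + 4)*(j - 1)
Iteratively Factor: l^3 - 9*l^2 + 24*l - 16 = (l - 1)*(l^2 - 8*l + 16) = (l - 4)*(l - 1)*(l - 4)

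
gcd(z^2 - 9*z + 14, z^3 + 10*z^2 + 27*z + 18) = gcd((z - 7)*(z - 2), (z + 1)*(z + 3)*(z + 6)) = 1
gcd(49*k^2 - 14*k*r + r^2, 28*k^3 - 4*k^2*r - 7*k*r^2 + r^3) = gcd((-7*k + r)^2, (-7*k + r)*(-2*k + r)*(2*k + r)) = -7*k + r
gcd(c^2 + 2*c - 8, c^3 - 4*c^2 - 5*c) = 1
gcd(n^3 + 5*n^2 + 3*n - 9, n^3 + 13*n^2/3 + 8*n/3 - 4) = n + 3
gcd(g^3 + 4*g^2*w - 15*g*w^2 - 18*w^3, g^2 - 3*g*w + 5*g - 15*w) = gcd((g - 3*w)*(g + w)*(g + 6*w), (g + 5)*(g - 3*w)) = -g + 3*w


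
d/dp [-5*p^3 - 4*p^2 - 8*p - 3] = -15*p^2 - 8*p - 8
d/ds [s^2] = 2*s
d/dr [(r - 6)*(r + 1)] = 2*r - 5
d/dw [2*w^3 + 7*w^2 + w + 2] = 6*w^2 + 14*w + 1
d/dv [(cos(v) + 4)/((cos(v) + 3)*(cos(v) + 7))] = (cos(v)^2 + 8*cos(v) + 19)*sin(v)/((cos(v) + 3)^2*(cos(v) + 7)^2)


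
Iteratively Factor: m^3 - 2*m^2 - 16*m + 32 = (m - 2)*(m^2 - 16) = (m - 4)*(m - 2)*(m + 4)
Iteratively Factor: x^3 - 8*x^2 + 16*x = (x)*(x^2 - 8*x + 16) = x*(x - 4)*(x - 4)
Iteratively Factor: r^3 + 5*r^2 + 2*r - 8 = (r - 1)*(r^2 + 6*r + 8) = (r - 1)*(r + 4)*(r + 2)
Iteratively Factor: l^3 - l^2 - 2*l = (l)*(l^2 - l - 2) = l*(l + 1)*(l - 2)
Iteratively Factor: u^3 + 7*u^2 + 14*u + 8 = (u + 4)*(u^2 + 3*u + 2) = (u + 1)*(u + 4)*(u + 2)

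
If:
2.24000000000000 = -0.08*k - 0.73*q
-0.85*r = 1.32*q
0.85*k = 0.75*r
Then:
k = 4.95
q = -3.61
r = 5.61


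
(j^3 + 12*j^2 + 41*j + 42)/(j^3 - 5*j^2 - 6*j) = (j^3 + 12*j^2 + 41*j + 42)/(j*(j^2 - 5*j - 6))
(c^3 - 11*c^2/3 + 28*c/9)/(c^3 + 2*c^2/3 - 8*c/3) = (c - 7/3)/(c + 2)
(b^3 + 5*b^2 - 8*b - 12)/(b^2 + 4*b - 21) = (b^3 + 5*b^2 - 8*b - 12)/(b^2 + 4*b - 21)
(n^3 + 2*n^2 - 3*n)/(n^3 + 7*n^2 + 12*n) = (n - 1)/(n + 4)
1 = 1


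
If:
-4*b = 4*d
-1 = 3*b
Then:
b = -1/3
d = 1/3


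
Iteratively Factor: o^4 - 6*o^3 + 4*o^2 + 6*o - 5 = (o - 1)*(o^3 - 5*o^2 - o + 5) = (o - 5)*(o - 1)*(o^2 - 1) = (o - 5)*(o - 1)^2*(o + 1)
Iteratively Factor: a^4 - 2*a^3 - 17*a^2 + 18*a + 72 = (a - 4)*(a^3 + 2*a^2 - 9*a - 18) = (a - 4)*(a + 3)*(a^2 - a - 6) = (a - 4)*(a - 3)*(a + 3)*(a + 2)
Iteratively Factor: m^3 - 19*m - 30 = (m - 5)*(m^2 + 5*m + 6) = (m - 5)*(m + 2)*(m + 3)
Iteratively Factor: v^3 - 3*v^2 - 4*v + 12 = (v - 2)*(v^2 - v - 6) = (v - 2)*(v + 2)*(v - 3)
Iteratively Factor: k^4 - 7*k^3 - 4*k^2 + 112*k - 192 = (k + 4)*(k^3 - 11*k^2 + 40*k - 48) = (k - 3)*(k + 4)*(k^2 - 8*k + 16) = (k - 4)*(k - 3)*(k + 4)*(k - 4)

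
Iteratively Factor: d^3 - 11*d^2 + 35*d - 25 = (d - 1)*(d^2 - 10*d + 25) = (d - 5)*(d - 1)*(d - 5)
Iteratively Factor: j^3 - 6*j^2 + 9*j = (j - 3)*(j^2 - 3*j) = j*(j - 3)*(j - 3)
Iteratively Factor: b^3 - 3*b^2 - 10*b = (b - 5)*(b^2 + 2*b) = (b - 5)*(b + 2)*(b)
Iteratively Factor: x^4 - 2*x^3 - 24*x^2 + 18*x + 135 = (x + 3)*(x^3 - 5*x^2 - 9*x + 45) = (x + 3)^2*(x^2 - 8*x + 15) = (x - 3)*(x + 3)^2*(x - 5)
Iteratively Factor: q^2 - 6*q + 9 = (q - 3)*(q - 3)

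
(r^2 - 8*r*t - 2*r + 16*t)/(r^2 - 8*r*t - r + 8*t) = (r - 2)/(r - 1)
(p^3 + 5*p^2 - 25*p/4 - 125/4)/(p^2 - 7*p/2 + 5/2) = (2*p^2 + 15*p + 25)/(2*(p - 1))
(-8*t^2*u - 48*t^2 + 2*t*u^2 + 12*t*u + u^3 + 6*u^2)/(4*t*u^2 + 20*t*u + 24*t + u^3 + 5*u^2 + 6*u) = (-2*t*u - 12*t + u^2 + 6*u)/(u^2 + 5*u + 6)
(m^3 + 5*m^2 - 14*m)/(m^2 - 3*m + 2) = m*(m + 7)/(m - 1)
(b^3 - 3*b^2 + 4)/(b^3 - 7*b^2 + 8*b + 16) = (b^2 - 4*b + 4)/(b^2 - 8*b + 16)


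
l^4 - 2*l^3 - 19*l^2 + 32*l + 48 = (l - 4)*(l - 3)*(l + 1)*(l + 4)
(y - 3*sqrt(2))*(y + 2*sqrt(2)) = y^2 - sqrt(2)*y - 12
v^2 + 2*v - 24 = (v - 4)*(v + 6)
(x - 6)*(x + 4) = x^2 - 2*x - 24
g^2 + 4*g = g*(g + 4)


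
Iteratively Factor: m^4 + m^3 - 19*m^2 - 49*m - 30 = (m + 1)*(m^3 - 19*m - 30) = (m - 5)*(m + 1)*(m^2 + 5*m + 6) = (m - 5)*(m + 1)*(m + 2)*(m + 3)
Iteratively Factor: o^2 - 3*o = (o)*(o - 3)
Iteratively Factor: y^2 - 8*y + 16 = (y - 4)*(y - 4)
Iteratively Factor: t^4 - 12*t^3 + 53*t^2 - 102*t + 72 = (t - 4)*(t^3 - 8*t^2 + 21*t - 18) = (t - 4)*(t - 3)*(t^2 - 5*t + 6) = (t - 4)*(t - 3)*(t - 2)*(t - 3)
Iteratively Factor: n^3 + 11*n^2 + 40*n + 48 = (n + 4)*(n^2 + 7*n + 12) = (n + 3)*(n + 4)*(n + 4)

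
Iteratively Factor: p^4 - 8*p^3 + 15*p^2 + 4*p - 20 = (p - 2)*(p^3 - 6*p^2 + 3*p + 10) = (p - 2)*(p + 1)*(p^2 - 7*p + 10) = (p - 2)^2*(p + 1)*(p - 5)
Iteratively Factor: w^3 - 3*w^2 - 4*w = (w - 4)*(w^2 + w) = (w - 4)*(w + 1)*(w)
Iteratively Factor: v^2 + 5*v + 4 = (v + 1)*(v + 4)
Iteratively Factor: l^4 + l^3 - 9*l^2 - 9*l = (l - 3)*(l^3 + 4*l^2 + 3*l) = (l - 3)*(l + 3)*(l^2 + l) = l*(l - 3)*(l + 3)*(l + 1)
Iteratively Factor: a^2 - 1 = (a - 1)*(a + 1)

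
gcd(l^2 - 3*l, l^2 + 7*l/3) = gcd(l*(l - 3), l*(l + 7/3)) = l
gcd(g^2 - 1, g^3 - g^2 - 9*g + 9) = g - 1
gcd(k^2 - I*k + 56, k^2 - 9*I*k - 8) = k - 8*I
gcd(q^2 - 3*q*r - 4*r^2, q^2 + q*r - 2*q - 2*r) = q + r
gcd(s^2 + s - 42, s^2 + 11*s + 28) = s + 7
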